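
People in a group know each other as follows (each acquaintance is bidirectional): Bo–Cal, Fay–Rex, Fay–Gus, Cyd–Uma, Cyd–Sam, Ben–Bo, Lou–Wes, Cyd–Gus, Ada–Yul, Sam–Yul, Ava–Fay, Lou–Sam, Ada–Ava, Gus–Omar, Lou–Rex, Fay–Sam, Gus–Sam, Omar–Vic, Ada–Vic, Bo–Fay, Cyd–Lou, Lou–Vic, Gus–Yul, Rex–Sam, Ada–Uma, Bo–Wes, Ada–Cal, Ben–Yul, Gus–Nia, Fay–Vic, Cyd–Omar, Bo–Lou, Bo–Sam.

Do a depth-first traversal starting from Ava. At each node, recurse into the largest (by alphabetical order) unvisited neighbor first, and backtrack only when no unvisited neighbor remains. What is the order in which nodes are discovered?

Ava, Fay, Vic, Omar, Gus, Yul, Sam, Rex, Lou, Wes, Bo, Cal, Ada, Uma, Cyd, Ben, Nia

Visit Ava
Ava → Fay
Fay → Vic
Vic → Omar
Omar → Gus
Gus → Yul
Yul → Sam
Sam → Rex
Rex → Lou
Lou → Wes
Wes → Bo
Bo → Cal
Cal → Ada
Ada → Uma
Uma → Cyd
Bo → Ben
Gus → Nia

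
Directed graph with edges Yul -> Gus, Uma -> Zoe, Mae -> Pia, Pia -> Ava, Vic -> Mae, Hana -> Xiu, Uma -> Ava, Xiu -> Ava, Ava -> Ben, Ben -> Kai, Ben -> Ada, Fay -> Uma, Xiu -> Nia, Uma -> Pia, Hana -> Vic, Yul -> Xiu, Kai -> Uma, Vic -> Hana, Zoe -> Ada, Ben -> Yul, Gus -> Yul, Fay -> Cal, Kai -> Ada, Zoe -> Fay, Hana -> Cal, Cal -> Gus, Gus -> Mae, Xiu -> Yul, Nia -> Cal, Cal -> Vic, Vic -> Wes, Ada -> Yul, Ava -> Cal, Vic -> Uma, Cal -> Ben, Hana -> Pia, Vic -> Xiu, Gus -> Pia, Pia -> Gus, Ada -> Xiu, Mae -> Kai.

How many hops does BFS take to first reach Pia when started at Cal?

2

Level 0: Cal
Level 1: Ben, Gus, Vic
Level 2: Ada, Hana, Kai, Mae, Pia, Uma, Wes, Xiu, Yul
Level 3: Ava, Nia, Zoe
Level 4: Fay
Pia first appears at level 2.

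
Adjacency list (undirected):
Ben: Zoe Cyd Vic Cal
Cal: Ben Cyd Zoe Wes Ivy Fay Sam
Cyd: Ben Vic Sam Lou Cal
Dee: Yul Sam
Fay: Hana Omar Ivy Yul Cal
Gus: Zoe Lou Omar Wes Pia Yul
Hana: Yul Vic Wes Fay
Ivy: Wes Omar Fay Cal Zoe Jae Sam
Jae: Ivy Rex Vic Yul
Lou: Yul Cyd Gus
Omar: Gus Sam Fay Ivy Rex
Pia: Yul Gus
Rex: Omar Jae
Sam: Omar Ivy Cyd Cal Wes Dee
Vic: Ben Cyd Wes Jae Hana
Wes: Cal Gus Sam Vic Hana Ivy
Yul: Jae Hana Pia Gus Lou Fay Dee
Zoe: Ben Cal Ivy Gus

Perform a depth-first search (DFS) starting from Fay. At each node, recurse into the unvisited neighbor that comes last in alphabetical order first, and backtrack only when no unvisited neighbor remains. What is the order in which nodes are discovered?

Fay, Yul, Pia, Gus, Zoe, Ivy, Wes, Vic, Jae, Rex, Omar, Sam, Dee, Cyd, Lou, Cal, Ben, Hana

Visit Fay
Fay → Yul
Yul → Pia
Pia → Gus
Gus → Zoe
Zoe → Ivy
Ivy → Wes
Wes → Vic
Vic → Jae
Jae → Rex
Rex → Omar
Omar → Sam
Sam → Dee
Sam → Cyd
Cyd → Lou
Cyd → Cal
Cal → Ben
Vic → Hana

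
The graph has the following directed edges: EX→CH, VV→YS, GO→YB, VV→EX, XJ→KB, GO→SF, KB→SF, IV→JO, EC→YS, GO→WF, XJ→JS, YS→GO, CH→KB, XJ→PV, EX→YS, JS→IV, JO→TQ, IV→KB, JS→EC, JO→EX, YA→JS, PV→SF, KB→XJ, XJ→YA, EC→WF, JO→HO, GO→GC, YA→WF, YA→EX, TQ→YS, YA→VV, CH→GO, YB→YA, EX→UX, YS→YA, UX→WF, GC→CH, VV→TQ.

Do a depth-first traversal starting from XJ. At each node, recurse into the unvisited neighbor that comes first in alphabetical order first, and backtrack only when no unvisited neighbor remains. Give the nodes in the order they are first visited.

XJ -> JS -> EC -> WF -> YS -> GO -> GC -> CH -> KB -> SF -> YB -> YA -> EX -> UX -> VV -> TQ -> IV -> JO -> HO -> PV

Visit XJ
XJ → JS
JS → EC
EC → WF
EC → YS
YS → GO
GO → GC
GC → CH
CH → KB
KB → SF
GO → YB
YB → YA
YA → EX
EX → UX
YA → VV
VV → TQ
JS → IV
IV → JO
JO → HO
XJ → PV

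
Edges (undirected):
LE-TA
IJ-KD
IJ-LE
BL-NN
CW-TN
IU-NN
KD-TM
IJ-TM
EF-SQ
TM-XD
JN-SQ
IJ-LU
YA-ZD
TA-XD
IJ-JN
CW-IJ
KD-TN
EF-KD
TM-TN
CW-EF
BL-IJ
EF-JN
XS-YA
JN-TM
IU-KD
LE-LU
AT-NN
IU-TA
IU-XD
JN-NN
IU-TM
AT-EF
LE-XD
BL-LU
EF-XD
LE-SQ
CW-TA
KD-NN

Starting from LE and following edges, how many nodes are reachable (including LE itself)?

BFS from LE visits: LE, IJ, LU, SQ, TA, XD, BL, CW, JN, KD, TM, EF, IU, NN, TN, AT
Reachable nodes: 16 of 19 total.

16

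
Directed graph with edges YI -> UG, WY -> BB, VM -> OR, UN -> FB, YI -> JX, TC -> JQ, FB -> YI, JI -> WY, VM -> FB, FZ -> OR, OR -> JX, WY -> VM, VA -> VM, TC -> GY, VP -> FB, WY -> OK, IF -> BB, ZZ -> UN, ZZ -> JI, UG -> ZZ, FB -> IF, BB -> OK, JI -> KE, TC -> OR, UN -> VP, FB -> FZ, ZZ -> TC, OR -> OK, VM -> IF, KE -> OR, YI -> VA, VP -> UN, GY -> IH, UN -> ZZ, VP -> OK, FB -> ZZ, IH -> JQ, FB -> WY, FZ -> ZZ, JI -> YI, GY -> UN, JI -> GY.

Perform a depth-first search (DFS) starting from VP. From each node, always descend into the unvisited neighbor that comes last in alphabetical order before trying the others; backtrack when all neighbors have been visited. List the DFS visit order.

VP UN ZZ TC OR OK JX JQ GY IH JI YI VA VM IF BB FB WY FZ UG KE

Visit VP
VP → UN
UN → ZZ
ZZ → TC
TC → OR
OR → OK
OR → JX
TC → JQ
TC → GY
GY → IH
ZZ → JI
JI → YI
YI → VA
VA → VM
VM → IF
IF → BB
VM → FB
FB → WY
FB → FZ
YI → UG
JI → KE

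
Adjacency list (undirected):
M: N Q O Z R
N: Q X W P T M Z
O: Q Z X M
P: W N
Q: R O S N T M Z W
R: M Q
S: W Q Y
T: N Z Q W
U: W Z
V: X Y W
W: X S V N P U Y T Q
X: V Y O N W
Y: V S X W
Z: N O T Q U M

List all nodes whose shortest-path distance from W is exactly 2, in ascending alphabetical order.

M, O, R, Z

Level 0: W
Level 1: N, P, Q, S, T, U, V, X, Y
Level 2: M, O, R, Z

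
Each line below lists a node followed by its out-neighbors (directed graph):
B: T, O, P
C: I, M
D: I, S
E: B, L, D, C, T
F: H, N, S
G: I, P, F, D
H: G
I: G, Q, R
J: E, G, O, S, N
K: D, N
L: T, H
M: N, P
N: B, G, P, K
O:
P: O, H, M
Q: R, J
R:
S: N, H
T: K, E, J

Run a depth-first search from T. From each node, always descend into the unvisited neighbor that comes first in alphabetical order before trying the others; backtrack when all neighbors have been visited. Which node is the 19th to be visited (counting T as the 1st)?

L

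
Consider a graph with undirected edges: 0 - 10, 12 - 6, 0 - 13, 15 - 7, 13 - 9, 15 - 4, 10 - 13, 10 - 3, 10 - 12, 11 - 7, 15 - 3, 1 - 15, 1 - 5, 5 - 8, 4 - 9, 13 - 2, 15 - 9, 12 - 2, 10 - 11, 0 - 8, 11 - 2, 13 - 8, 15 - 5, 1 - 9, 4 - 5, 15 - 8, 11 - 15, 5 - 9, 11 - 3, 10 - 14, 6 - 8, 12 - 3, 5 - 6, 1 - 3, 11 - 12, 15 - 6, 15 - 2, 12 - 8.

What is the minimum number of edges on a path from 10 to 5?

3

Level 0: 10
Level 1: 0, 3, 11, 12, 13, 14
Level 2: 1, 2, 6, 7, 8, 9, 15
Level 3: 4, 5
5 first appears at level 3.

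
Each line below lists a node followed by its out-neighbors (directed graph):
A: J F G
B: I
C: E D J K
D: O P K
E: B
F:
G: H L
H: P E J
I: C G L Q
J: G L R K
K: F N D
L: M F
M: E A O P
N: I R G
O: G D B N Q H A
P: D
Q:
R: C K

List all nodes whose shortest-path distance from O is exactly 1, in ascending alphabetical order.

A, B, D, G, H, N, Q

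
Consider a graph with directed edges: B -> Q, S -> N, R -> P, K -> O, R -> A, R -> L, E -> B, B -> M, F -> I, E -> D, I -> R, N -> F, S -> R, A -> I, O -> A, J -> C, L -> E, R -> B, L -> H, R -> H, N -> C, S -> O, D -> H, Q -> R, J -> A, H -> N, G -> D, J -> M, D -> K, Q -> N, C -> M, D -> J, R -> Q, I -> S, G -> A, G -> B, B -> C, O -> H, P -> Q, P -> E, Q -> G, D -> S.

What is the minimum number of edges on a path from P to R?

Level 0: P
Level 1: E, Q
Level 2: B, D, G, N, R
Level 3: A, C, F, H, J, K, L, M, S
Level 4: I, O
R first appears at level 2.

2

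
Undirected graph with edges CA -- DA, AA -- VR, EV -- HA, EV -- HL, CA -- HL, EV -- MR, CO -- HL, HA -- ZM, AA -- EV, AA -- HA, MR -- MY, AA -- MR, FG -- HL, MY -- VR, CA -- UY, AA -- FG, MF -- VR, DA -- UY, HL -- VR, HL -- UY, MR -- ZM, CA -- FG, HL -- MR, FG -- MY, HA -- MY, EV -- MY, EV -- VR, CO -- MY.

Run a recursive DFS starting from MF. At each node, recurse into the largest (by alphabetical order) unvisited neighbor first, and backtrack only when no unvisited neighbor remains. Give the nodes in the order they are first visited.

MF → VR → MY → MR → ZM → HA → EV → HL → UY → DA → CA → FG → AA → CO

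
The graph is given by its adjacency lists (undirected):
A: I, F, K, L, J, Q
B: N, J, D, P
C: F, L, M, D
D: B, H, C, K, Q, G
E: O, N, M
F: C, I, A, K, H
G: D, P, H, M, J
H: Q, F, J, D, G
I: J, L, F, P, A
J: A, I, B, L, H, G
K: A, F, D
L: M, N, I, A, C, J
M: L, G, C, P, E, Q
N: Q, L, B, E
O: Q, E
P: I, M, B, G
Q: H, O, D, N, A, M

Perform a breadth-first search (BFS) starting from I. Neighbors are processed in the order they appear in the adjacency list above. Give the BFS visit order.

I → J → L → F → P → A → B → H → G → M → N → C → K → Q → D → E → O

Visit I; enqueue J, L, F, P, A → queue [J, L, F, P, A]
Visit J; enqueue B, H, G → queue [L, F, P, A, B, H, G]
Visit L; enqueue M, N, C → queue [F, P, A, B, H, G, M, N, C]
Visit F; enqueue K → queue [P, A, B, H, G, M, N, C, K]
Visit P → queue [A, B, H, G, M, N, C, K]
Visit A; enqueue Q → queue [B, H, G, M, N, C, K, Q]
Visit B; enqueue D → queue [H, G, M, N, C, K, Q, D]
Visit H → queue [G, M, N, C, K, Q, D]
Visit G → queue [M, N, C, K, Q, D]
Visit M; enqueue E → queue [N, C, K, Q, D, E]
Visit N → queue [C, K, Q, D, E]
Visit C → queue [K, Q, D, E]
Visit K → queue [Q, D, E]
Visit Q; enqueue O → queue [D, E, O]
Visit D → queue [E, O]
Visit E → queue [O]
Visit O → queue []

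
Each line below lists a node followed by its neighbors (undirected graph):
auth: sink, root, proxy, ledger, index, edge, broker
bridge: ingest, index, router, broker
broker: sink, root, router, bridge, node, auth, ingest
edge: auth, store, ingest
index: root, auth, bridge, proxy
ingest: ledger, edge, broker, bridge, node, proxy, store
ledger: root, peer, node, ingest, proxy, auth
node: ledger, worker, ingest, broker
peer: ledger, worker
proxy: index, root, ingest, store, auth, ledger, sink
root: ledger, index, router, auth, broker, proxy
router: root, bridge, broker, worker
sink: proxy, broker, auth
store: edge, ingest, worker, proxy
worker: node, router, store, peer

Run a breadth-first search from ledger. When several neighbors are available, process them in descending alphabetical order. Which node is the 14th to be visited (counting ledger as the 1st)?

edge

Visit ledger; enqueue root, proxy, peer, node, ingest, auth → queue [root, proxy, peer, node, ingest, auth]
Visit root; enqueue router, index, broker → queue [proxy, peer, node, ingest, auth, router, index, broker]
Visit proxy; enqueue store, sink → queue [peer, node, ingest, auth, router, index, broker, store, sink]
Visit peer; enqueue worker → queue [node, ingest, auth, router, index, broker, store, sink, worker]
Visit node → queue [ingest, auth, router, index, broker, store, sink, worker]
Visit ingest; enqueue edge, bridge → queue [auth, router, index, broker, store, sink, worker, edge, bridge]
Visit auth → queue [router, index, broker, store, sink, worker, edge, bridge]
Visit router → queue [index, broker, store, sink, worker, edge, bridge]
Visit index → queue [broker, store, sink, worker, edge, bridge]
Visit broker → queue [store, sink, worker, edge, bridge]
Visit store → queue [sink, worker, edge, bridge]
Visit sink → queue [worker, edge, bridge]
Visit worker → queue [edge, bridge]
Visit edge → queue [bridge]
Visit bridge → queue []

Visit order: ledger, root, proxy, peer, node, ingest, auth, router, index, broker, store, sink, worker, edge, bridge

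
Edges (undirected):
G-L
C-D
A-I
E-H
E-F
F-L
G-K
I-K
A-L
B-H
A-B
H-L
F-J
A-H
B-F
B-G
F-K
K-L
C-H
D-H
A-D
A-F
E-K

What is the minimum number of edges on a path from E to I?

2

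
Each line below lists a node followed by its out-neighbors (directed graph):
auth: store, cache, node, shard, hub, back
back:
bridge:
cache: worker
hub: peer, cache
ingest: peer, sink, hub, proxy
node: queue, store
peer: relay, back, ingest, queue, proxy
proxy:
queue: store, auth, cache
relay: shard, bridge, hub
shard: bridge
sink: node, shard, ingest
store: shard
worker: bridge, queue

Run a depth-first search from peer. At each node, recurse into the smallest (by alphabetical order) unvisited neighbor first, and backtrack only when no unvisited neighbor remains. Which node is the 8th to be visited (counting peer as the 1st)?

queue

Visit peer
peer → back
peer → ingest
ingest → hub
hub → cache
cache → worker
worker → bridge
worker → queue
queue → auth
auth → node
node → store
store → shard
ingest → proxy
ingest → sink
peer → relay

Visit order: peer, back, ingest, hub, cache, worker, bridge, queue, auth, node, store, shard, proxy, sink, relay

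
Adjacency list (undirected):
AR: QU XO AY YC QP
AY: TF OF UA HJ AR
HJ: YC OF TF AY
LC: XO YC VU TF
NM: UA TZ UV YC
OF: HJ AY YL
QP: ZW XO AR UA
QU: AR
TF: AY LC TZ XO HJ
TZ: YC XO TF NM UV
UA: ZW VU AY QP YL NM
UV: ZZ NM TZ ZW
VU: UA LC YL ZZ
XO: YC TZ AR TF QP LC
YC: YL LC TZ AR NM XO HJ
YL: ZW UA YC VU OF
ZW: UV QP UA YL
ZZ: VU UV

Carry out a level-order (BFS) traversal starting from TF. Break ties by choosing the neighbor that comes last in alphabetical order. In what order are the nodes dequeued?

TF -> XO -> TZ -> LC -> HJ -> AY -> YC -> QP -> AR -> UV -> NM -> VU -> OF -> UA -> YL -> ZW -> QU -> ZZ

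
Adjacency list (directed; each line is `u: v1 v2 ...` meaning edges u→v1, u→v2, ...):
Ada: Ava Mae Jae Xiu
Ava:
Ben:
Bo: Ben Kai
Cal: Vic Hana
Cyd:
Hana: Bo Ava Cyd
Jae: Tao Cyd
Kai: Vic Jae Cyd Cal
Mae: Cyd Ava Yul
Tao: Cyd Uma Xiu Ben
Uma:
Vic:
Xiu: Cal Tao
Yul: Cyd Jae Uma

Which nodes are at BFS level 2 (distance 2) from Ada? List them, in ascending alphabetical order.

Cal, Cyd, Tao, Yul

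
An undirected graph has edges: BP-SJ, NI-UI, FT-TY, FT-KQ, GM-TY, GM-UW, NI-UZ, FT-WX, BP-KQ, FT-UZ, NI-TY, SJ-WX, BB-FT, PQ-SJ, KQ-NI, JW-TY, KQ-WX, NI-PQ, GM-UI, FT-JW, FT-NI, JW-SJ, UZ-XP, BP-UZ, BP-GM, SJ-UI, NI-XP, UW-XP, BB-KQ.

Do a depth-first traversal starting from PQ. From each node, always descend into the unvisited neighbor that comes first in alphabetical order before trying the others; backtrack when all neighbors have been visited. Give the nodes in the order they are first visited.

Visit PQ
PQ → NI
NI → FT
FT → BB
BB → KQ
KQ → BP
BP → GM
GM → TY
TY → JW
JW → SJ
SJ → UI
SJ → WX
GM → UW
UW → XP
XP → UZ

PQ, NI, FT, BB, KQ, BP, GM, TY, JW, SJ, UI, WX, UW, XP, UZ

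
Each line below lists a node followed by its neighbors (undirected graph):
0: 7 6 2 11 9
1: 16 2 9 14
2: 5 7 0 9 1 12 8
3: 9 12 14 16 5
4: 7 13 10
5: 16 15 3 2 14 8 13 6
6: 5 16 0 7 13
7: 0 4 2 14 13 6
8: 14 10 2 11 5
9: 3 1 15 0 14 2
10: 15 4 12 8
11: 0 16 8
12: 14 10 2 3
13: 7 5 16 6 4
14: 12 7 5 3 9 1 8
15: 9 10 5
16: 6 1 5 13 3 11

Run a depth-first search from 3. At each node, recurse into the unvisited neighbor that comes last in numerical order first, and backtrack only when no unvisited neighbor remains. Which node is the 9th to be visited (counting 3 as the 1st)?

9

Visit 3
3 → 16
16 → 13
13 → 7
7 → 14
14 → 12
12 → 10
10 → 15
15 → 9
9 → 2
2 → 8
8 → 11
11 → 0
0 → 6
6 → 5
2 → 1
10 → 4

Visit order: 3, 16, 13, 7, 14, 12, 10, 15, 9, 2, 8, 11, 0, 6, 5, 1, 4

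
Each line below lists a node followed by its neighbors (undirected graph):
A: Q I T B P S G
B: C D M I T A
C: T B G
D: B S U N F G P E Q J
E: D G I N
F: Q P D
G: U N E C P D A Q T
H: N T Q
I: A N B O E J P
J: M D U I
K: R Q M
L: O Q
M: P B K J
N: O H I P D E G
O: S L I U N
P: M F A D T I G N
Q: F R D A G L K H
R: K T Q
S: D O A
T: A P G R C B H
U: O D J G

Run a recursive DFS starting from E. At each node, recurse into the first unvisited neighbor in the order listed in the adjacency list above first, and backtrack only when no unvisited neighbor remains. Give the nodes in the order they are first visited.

E → D → B → C → T → A → Q → F → P → M → K → R → J → U → O → S → L → I → N → H → G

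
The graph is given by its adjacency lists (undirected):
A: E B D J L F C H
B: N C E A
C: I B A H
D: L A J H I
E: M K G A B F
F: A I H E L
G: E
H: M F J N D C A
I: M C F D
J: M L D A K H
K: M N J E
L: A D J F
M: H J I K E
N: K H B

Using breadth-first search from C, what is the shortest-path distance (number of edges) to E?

2

Level 0: C
Level 1: A, B, H, I
Level 2: D, E, F, J, L, M, N
Level 3: G, K
E first appears at level 2.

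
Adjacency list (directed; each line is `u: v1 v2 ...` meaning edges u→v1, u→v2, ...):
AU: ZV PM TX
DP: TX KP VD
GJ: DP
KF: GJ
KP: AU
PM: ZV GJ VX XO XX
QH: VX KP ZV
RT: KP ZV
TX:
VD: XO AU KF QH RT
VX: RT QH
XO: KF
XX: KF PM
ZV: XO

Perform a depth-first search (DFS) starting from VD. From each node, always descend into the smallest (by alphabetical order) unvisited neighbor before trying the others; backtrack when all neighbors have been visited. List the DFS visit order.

VD → AU → PM → GJ → DP → KP → TX → VX → QH → ZV → XO → KF → RT → XX

Visit VD
VD → AU
AU → PM
PM → GJ
GJ → DP
DP → KP
DP → TX
PM → VX
VX → QH
QH → ZV
ZV → XO
XO → KF
VX → RT
PM → XX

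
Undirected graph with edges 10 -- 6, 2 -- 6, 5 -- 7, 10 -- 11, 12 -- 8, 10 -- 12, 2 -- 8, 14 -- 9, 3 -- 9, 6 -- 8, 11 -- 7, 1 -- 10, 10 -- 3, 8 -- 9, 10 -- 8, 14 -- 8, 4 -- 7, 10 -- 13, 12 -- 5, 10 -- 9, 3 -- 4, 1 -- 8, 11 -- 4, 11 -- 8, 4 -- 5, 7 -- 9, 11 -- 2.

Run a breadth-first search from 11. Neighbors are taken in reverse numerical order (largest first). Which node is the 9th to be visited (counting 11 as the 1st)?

9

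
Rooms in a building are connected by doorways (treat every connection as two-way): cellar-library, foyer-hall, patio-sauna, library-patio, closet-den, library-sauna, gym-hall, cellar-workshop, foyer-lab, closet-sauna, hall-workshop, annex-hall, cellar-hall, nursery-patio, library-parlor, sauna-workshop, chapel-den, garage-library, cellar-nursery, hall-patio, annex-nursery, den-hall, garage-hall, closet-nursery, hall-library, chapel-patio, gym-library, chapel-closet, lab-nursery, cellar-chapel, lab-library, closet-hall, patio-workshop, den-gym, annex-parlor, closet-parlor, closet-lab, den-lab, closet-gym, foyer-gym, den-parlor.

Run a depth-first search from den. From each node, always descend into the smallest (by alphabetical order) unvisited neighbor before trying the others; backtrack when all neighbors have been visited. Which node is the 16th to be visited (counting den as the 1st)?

workshop

Visit den
den → chapel
chapel → cellar
cellar → hall
hall → annex
annex → nursery
nursery → closet
closet → gym
gym → foyer
foyer → lab
lab → library
library → garage
library → parlor
library → patio
patio → sauna
sauna → workshop

Visit order: den, chapel, cellar, hall, annex, nursery, closet, gym, foyer, lab, library, garage, parlor, patio, sauna, workshop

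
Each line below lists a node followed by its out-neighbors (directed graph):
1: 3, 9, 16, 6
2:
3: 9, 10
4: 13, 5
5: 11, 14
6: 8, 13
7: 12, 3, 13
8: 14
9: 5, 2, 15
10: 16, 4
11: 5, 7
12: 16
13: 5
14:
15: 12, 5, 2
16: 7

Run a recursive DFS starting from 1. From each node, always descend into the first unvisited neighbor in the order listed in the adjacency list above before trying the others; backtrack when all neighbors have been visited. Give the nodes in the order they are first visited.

1, 3, 9, 5, 11, 7, 12, 16, 13, 14, 2, 15, 10, 4, 6, 8

Visit 1
1 → 3
3 → 9
9 → 5
5 → 11
11 → 7
7 → 12
12 → 16
7 → 13
5 → 14
9 → 2
9 → 15
3 → 10
10 → 4
1 → 6
6 → 8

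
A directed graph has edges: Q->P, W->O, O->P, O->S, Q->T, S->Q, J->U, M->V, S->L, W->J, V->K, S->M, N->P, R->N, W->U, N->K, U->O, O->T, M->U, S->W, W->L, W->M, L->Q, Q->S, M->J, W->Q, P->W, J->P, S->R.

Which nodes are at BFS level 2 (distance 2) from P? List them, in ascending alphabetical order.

Level 0: P
Level 1: W
Level 2: J, L, M, O, Q, U
Level 3: S, T, V
Level 4: K, R
Level 5: N

J, L, M, O, Q, U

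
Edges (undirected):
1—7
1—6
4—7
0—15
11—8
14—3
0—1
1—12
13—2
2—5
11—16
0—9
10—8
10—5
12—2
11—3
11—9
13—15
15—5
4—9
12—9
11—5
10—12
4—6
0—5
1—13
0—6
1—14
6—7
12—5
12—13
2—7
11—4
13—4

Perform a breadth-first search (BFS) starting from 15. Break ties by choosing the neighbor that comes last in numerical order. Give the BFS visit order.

15 13 5 0 12 4 2 1 11 10 9 6 7 14 16 8 3

Visit 15; enqueue 13, 5, 0 → queue [13, 5, 0]
Visit 13; enqueue 12, 4, 2, 1 → queue [5, 0, 12, 4, 2, 1]
Visit 5; enqueue 11, 10 → queue [0, 12, 4, 2, 1, 11, 10]
Visit 0; enqueue 9, 6 → queue [12, 4, 2, 1, 11, 10, 9, 6]
Visit 12 → queue [4, 2, 1, 11, 10, 9, 6]
Visit 4; enqueue 7 → queue [2, 1, 11, 10, 9, 6, 7]
Visit 2 → queue [1, 11, 10, 9, 6, 7]
Visit 1; enqueue 14 → queue [11, 10, 9, 6, 7, 14]
Visit 11; enqueue 16, 8, 3 → queue [10, 9, 6, 7, 14, 16, 8, 3]
Visit 10 → queue [9, 6, 7, 14, 16, 8, 3]
Visit 9 → queue [6, 7, 14, 16, 8, 3]
Visit 6 → queue [7, 14, 16, 8, 3]
Visit 7 → queue [14, 16, 8, 3]
Visit 14 → queue [16, 8, 3]
Visit 16 → queue [8, 3]
Visit 8 → queue [3]
Visit 3 → queue []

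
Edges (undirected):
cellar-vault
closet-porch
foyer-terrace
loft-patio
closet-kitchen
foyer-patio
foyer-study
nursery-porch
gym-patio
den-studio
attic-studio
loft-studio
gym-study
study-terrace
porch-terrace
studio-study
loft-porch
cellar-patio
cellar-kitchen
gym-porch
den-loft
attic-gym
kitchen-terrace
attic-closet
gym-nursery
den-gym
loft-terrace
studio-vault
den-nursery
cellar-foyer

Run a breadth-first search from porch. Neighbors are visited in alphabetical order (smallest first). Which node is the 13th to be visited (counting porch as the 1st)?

foyer

Visit porch; enqueue closet, gym, loft, nursery, terrace → queue [closet, gym, loft, nursery, terrace]
Visit closet; enqueue attic, kitchen → queue [gym, loft, nursery, terrace, attic, kitchen]
Visit gym; enqueue den, patio, study → queue [loft, nursery, terrace, attic, kitchen, den, patio, study]
Visit loft; enqueue studio → queue [nursery, terrace, attic, kitchen, den, patio, study, studio]
Visit nursery → queue [terrace, attic, kitchen, den, patio, study, studio]
Visit terrace; enqueue foyer → queue [attic, kitchen, den, patio, study, studio, foyer]
Visit attic → queue [kitchen, den, patio, study, studio, foyer]
Visit kitchen; enqueue cellar → queue [den, patio, study, studio, foyer, cellar]
Visit den → queue [patio, study, studio, foyer, cellar]
Visit patio → queue [study, studio, foyer, cellar]
Visit study → queue [studio, foyer, cellar]
Visit studio; enqueue vault → queue [foyer, cellar, vault]
Visit foyer → queue [cellar, vault]
Visit cellar → queue [vault]
Visit vault → queue []

Visit order: porch, closet, gym, loft, nursery, terrace, attic, kitchen, den, patio, study, studio, foyer, cellar, vault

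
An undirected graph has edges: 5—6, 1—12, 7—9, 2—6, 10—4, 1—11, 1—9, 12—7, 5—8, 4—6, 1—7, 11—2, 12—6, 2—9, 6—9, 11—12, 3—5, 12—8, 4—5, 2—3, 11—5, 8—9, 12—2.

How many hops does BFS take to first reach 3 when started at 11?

2

Level 0: 11
Level 1: 1, 2, 5, 12
Level 2: 3, 4, 6, 7, 8, 9
Level 3: 10
3 first appears at level 2.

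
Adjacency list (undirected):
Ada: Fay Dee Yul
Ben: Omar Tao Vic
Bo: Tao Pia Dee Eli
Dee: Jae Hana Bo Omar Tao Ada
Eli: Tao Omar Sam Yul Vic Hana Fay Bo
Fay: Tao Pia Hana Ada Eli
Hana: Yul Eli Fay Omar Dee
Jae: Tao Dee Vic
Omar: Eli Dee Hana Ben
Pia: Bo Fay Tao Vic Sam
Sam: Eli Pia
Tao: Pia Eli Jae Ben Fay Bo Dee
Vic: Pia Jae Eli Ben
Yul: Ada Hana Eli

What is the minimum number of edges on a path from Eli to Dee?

2

Level 0: Eli
Level 1: Bo, Fay, Hana, Omar, Sam, Tao, Vic, Yul
Level 2: Ada, Ben, Dee, Jae, Pia
Dee first appears at level 2.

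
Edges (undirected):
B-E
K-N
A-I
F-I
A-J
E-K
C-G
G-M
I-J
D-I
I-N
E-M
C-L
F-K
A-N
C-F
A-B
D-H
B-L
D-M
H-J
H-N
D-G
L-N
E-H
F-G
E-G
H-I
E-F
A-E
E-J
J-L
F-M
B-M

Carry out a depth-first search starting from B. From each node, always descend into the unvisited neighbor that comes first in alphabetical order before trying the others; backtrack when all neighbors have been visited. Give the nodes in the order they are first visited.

Visit B
B → A
A → E
E → F
F → C
C → G
G → D
D → H
H → I
I → J
J → L
L → N
N → K
D → M

B, A, E, F, C, G, D, H, I, J, L, N, K, M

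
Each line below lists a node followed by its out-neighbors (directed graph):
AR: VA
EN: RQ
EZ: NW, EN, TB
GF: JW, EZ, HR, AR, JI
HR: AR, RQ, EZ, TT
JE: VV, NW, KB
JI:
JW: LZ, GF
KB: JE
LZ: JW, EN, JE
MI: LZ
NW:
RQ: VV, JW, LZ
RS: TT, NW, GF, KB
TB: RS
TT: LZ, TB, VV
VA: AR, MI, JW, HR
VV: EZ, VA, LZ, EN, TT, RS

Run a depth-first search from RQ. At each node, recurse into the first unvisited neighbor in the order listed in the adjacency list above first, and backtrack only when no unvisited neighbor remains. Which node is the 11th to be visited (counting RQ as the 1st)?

Visit RQ
RQ → VV
VV → EZ
EZ → NW
EZ → EN
EZ → TB
TB → RS
RS → TT
TT → LZ
LZ → JW
JW → GF
GF → HR
HR → AR
AR → VA
VA → MI
GF → JI
LZ → JE
JE → KB

Visit order: RQ, VV, EZ, NW, EN, TB, RS, TT, LZ, JW, GF, HR, AR, VA, MI, JI, JE, KB

GF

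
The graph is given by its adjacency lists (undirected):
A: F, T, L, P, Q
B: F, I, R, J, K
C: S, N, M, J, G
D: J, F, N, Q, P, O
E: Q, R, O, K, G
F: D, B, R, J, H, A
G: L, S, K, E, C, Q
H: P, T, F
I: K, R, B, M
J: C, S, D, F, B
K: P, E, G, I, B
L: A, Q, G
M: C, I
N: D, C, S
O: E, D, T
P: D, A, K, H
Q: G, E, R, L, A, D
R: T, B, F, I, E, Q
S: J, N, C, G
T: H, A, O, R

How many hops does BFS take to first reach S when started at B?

Level 0: B
Level 1: F, I, J, K, R
Level 2: A, C, D, E, G, H, M, P, Q, S, T
Level 3: L, N, O
S first appears at level 2.

2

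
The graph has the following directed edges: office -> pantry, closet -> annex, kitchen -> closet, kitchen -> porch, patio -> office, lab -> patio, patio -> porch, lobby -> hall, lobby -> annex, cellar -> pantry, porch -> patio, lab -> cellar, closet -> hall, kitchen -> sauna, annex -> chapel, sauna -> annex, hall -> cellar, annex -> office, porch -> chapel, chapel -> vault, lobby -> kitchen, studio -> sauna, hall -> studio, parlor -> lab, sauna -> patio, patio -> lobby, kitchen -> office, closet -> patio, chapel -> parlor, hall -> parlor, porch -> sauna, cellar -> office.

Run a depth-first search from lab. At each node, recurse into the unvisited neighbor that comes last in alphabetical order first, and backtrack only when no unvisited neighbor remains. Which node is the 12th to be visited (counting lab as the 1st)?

kitchen

Visit lab
lab → patio
patio → porch
porch → sauna
sauna → annex
annex → office
office → pantry
annex → chapel
chapel → vault
chapel → parlor
patio → lobby
lobby → kitchen
kitchen → closet
closet → hall
hall → studio
hall → cellar

Visit order: lab, patio, porch, sauna, annex, office, pantry, chapel, vault, parlor, lobby, kitchen, closet, hall, studio, cellar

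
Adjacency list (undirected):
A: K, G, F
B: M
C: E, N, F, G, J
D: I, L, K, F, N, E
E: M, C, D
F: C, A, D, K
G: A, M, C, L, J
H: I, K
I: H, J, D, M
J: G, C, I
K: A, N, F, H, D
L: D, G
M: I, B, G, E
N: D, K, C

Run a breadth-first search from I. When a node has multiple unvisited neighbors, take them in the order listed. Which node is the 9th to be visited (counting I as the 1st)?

L

Visit I; enqueue H, J, D, M → queue [H, J, D, M]
Visit H; enqueue K → queue [J, D, M, K]
Visit J; enqueue G, C → queue [D, M, K, G, C]
Visit D; enqueue L, F, N, E → queue [M, K, G, C, L, F, N, E]
Visit M; enqueue B → queue [K, G, C, L, F, N, E, B]
Visit K; enqueue A → queue [G, C, L, F, N, E, B, A]
Visit G → queue [C, L, F, N, E, B, A]
Visit C → queue [L, F, N, E, B, A]
Visit L → queue [F, N, E, B, A]
Visit F → queue [N, E, B, A]
Visit N → queue [E, B, A]
Visit E → queue [B, A]
Visit B → queue [A]
Visit A → queue []

Visit order: I, H, J, D, M, K, G, C, L, F, N, E, B, A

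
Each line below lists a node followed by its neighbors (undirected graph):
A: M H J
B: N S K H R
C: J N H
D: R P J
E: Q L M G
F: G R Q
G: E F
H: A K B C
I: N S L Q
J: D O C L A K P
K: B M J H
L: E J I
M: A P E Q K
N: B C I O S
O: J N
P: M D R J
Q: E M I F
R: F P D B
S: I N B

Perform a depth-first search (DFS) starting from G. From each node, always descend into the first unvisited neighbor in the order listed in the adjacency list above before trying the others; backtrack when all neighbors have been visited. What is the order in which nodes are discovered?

Visit G
G → E
E → Q
Q → M
M → A
A → H
H → K
K → B
B → N
N → C
C → J
J → D
D → R
R → F
R → P
J → O
J → L
L → I
I → S

G -> E -> Q -> M -> A -> H -> K -> B -> N -> C -> J -> D -> R -> F -> P -> O -> L -> I -> S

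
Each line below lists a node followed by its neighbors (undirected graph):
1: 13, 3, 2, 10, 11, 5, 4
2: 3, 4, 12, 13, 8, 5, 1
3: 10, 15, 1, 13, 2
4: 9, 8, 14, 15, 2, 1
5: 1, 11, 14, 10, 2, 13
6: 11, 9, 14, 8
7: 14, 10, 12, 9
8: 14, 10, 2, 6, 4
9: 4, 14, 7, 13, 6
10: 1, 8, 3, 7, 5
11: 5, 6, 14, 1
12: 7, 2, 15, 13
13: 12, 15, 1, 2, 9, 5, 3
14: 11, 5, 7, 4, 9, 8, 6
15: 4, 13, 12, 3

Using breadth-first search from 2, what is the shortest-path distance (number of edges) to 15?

Level 0: 2
Level 1: 1, 3, 4, 5, 8, 12, 13
Level 2: 6, 7, 9, 10, 11, 14, 15
15 first appears at level 2.

2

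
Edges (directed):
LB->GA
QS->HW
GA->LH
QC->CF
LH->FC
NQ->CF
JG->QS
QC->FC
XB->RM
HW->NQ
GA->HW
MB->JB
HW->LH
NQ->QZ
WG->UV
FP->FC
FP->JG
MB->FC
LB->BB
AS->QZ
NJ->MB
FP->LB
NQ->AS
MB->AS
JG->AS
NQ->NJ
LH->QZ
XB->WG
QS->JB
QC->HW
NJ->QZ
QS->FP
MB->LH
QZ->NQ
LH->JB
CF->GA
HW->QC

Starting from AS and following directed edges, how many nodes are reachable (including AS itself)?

12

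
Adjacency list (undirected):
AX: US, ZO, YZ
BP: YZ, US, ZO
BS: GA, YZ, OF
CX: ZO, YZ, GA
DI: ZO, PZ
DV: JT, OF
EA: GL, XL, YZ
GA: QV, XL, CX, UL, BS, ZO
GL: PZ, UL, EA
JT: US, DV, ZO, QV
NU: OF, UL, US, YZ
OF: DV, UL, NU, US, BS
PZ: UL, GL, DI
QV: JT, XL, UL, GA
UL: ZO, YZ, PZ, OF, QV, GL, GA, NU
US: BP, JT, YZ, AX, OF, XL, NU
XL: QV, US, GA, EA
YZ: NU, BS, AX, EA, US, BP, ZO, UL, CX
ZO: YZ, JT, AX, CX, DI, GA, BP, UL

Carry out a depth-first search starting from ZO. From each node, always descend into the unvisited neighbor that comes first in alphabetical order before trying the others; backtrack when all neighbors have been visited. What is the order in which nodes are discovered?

ZO AX US BP YZ BS GA CX QV JT DV OF NU UL GL EA XL PZ DI

Visit ZO
ZO → AX
AX → US
US → BP
BP → YZ
YZ → BS
BS → GA
GA → CX
GA → QV
QV → JT
JT → DV
DV → OF
OF → NU
NU → UL
UL → GL
GL → EA
EA → XL
GL → PZ
PZ → DI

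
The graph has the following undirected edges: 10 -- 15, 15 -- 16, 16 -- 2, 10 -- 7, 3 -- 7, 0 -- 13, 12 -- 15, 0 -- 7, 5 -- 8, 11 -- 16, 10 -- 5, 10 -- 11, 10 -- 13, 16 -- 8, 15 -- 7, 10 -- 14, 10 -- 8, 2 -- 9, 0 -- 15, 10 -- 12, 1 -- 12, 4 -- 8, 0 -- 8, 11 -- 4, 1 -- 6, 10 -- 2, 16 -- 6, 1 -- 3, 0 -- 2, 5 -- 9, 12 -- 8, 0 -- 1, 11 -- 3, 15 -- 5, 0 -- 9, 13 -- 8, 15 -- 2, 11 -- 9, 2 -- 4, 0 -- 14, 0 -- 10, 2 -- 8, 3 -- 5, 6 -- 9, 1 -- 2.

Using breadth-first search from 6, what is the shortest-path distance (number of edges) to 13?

3

Level 0: 6
Level 1: 1, 9, 16
Level 2: 0, 2, 3, 5, 8, 11, 12, 15
Level 3: 4, 7, 10, 13, 14
13 first appears at level 3.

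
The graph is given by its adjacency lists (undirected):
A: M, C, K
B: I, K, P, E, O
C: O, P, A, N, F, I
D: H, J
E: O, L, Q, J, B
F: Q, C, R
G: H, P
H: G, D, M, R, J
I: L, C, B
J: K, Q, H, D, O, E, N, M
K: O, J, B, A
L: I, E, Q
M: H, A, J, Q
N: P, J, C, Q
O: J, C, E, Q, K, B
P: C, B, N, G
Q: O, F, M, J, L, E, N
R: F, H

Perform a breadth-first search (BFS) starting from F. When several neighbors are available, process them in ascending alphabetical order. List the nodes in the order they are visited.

F -> C -> Q -> R -> A -> I -> N -> O -> P -> E -> J -> L -> M -> H -> K -> B -> G -> D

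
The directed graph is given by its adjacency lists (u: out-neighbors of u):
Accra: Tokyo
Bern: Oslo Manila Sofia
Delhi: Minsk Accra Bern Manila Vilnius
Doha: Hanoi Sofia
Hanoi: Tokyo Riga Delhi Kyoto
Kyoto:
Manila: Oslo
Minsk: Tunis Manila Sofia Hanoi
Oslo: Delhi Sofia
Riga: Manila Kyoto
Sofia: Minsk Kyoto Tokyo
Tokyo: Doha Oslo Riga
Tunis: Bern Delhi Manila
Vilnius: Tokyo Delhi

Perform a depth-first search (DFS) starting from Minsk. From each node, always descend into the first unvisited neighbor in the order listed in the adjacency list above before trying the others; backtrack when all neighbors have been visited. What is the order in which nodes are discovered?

Minsk Tunis Bern Oslo Delhi Accra Tokyo Doha Hanoi Riga Manila Kyoto Sofia Vilnius

Visit Minsk
Minsk → Tunis
Tunis → Bern
Bern → Oslo
Oslo → Delhi
Delhi → Accra
Accra → Tokyo
Tokyo → Doha
Doha → Hanoi
Hanoi → Riga
Riga → Manila
Riga → Kyoto
Doha → Sofia
Delhi → Vilnius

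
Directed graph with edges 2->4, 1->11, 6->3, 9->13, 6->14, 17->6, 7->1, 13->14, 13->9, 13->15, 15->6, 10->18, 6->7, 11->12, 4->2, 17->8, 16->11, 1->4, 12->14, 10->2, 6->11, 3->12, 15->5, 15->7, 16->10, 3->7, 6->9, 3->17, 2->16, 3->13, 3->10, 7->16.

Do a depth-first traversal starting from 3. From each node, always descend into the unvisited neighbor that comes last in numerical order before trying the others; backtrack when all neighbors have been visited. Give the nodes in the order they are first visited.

Visit 3
3 → 17
17 → 8
17 → 6
6 → 14
6 → 11
11 → 12
6 → 9
9 → 13
13 → 15
15 → 7
7 → 16
16 → 10
10 → 18
10 → 2
2 → 4
7 → 1
15 → 5

3 → 17 → 8 → 6 → 14 → 11 → 12 → 9 → 13 → 15 → 7 → 16 → 10 → 18 → 2 → 4 → 1 → 5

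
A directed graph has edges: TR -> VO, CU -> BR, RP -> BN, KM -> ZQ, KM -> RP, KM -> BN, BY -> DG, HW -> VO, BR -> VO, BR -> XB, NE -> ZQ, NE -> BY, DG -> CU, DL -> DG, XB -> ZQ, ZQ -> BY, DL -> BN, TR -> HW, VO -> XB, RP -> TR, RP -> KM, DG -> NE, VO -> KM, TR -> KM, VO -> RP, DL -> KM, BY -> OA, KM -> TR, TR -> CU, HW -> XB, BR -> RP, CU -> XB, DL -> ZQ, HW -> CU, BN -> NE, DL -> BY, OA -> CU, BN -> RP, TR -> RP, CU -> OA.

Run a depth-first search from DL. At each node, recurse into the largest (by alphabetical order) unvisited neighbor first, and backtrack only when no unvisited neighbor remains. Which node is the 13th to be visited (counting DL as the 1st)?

NE

Visit DL
DL → ZQ
ZQ → BY
BY → OA
OA → CU
CU → XB
CU → BR
BR → VO
VO → RP
RP → TR
TR → KM
KM → BN
BN → NE
TR → HW
BY → DG

Visit order: DL, ZQ, BY, OA, CU, XB, BR, VO, RP, TR, KM, BN, NE, HW, DG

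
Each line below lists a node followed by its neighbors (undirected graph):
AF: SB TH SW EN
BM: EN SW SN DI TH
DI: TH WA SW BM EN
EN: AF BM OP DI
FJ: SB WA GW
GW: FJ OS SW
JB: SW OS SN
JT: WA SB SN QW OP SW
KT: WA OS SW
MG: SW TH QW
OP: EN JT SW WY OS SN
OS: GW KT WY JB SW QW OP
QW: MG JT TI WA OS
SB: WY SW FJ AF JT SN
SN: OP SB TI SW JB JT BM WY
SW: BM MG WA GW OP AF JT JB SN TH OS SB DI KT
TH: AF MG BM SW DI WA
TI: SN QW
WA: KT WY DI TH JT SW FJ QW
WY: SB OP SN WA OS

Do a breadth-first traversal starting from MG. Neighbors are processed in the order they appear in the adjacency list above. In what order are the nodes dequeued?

MG, SW, TH, QW, BM, WA, GW, OP, AF, JT, JB, SN, OS, SB, DI, KT, TI, EN, WY, FJ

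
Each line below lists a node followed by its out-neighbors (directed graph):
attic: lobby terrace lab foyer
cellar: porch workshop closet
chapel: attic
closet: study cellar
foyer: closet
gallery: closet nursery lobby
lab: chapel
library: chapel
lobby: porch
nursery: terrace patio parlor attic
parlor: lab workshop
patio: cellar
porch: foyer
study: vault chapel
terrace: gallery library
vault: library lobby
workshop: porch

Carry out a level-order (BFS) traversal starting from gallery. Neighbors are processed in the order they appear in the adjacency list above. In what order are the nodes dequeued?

gallery -> closet -> nursery -> lobby -> study -> cellar -> terrace -> patio -> parlor -> attic -> porch -> vault -> chapel -> workshop -> library -> lab -> foyer

Visit gallery; enqueue closet, nursery, lobby → queue [closet, nursery, lobby]
Visit closet; enqueue study, cellar → queue [nursery, lobby, study, cellar]
Visit nursery; enqueue terrace, patio, parlor, attic → queue [lobby, study, cellar, terrace, patio, parlor, attic]
Visit lobby; enqueue porch → queue [study, cellar, terrace, patio, parlor, attic, porch]
Visit study; enqueue vault, chapel → queue [cellar, terrace, patio, parlor, attic, porch, vault, chapel]
Visit cellar; enqueue workshop → queue [terrace, patio, parlor, attic, porch, vault, chapel, workshop]
Visit terrace; enqueue library → queue [patio, parlor, attic, porch, vault, chapel, workshop, library]
Visit patio → queue [parlor, attic, porch, vault, chapel, workshop, library]
Visit parlor; enqueue lab → queue [attic, porch, vault, chapel, workshop, library, lab]
Visit attic; enqueue foyer → queue [porch, vault, chapel, workshop, library, lab, foyer]
Visit porch → queue [vault, chapel, workshop, library, lab, foyer]
Visit vault → queue [chapel, workshop, library, lab, foyer]
Visit chapel → queue [workshop, library, lab, foyer]
Visit workshop → queue [library, lab, foyer]
Visit library → queue [lab, foyer]
Visit lab → queue [foyer]
Visit foyer → queue []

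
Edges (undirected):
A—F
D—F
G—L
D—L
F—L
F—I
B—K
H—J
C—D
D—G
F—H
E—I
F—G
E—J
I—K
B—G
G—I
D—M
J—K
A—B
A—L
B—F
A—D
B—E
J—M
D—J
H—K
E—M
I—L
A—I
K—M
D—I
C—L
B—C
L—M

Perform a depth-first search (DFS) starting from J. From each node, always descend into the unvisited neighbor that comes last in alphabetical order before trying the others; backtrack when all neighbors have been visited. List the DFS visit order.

J, M, L, I, K, H, F, G, D, C, B, E, A

Visit J
J → M
M → L
L → I
I → K
K → H
H → F
F → G
G → D
D → C
C → B
B → E
B → A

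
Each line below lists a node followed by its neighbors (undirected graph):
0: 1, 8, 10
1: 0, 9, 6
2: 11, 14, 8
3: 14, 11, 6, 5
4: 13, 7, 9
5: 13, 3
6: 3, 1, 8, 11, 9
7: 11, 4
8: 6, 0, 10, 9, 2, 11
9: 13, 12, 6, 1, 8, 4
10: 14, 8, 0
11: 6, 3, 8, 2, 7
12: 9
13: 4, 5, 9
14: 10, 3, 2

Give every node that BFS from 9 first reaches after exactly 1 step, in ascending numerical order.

Level 0: 9
Level 1: 1, 4, 6, 8, 12, 13
Level 2: 0, 2, 3, 5, 7, 10, 11
Level 3: 14

1, 4, 6, 8, 12, 13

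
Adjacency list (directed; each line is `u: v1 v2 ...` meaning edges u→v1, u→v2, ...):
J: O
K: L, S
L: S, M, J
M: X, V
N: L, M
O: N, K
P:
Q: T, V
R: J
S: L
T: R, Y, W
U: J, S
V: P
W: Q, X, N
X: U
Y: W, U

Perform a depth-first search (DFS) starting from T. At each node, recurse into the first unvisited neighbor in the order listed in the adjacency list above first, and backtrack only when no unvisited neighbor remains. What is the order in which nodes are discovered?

T -> R -> J -> O -> N -> L -> S -> M -> X -> U -> V -> P -> K -> Y -> W -> Q

Visit T
T → R
R → J
J → O
O → N
N → L
L → S
L → M
M → X
X → U
M → V
V → P
O → K
T → Y
Y → W
W → Q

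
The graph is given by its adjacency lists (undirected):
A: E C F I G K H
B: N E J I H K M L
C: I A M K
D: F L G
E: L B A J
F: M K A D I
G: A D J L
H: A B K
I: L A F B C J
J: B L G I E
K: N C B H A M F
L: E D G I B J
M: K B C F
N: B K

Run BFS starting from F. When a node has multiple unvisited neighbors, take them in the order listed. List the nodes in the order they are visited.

Visit F; enqueue M, K, A, D, I → queue [M, K, A, D, I]
Visit M; enqueue B, C → queue [K, A, D, I, B, C]
Visit K; enqueue N, H → queue [A, D, I, B, C, N, H]
Visit A; enqueue E, G → queue [D, I, B, C, N, H, E, G]
Visit D; enqueue L → queue [I, B, C, N, H, E, G, L]
Visit I; enqueue J → queue [B, C, N, H, E, G, L, J]
Visit B → queue [C, N, H, E, G, L, J]
Visit C → queue [N, H, E, G, L, J]
Visit N → queue [H, E, G, L, J]
Visit H → queue [E, G, L, J]
Visit E → queue [G, L, J]
Visit G → queue [L, J]
Visit L → queue [J]
Visit J → queue []

F, M, K, A, D, I, B, C, N, H, E, G, L, J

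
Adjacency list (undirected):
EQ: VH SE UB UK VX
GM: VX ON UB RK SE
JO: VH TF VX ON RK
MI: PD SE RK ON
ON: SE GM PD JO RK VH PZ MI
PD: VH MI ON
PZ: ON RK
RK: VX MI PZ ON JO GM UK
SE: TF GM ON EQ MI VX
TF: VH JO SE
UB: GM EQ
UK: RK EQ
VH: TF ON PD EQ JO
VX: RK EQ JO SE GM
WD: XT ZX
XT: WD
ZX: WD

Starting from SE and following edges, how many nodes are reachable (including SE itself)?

14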